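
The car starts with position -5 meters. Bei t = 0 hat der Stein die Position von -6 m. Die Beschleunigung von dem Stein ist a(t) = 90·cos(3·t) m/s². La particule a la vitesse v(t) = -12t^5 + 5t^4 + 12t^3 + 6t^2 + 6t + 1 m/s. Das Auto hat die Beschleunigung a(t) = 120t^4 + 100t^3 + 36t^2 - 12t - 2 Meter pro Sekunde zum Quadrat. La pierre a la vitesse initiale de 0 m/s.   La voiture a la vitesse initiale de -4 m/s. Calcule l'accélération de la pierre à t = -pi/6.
Nous avons l'accélération a(t) = 90·cos(3·t). En substituant t = -pi/6: a(-pi/6) = 0.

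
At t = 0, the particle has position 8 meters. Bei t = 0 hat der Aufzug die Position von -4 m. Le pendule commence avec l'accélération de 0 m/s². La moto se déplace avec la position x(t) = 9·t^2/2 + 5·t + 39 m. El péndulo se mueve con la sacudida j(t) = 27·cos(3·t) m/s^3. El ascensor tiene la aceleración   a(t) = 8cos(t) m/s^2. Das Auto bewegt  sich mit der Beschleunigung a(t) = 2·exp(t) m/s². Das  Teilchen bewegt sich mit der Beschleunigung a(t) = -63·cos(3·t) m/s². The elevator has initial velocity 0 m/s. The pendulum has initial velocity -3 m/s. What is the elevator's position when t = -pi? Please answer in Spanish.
Para resolver esto, necesitamos tomar 2 antiderivadas de nuestra ecuación de la aceleración a(t) = 8·cos(t). La integral de la aceleración es la velocidad. Usando v(0) = 0, obtenemos v(t) = 8·sin(t). La integral de la velocidad es la posición. Usando x(0) = -4, obtenemos x(t) = 4 - 8·cos(t). Tenemos la posición x(t) = 4 - 8·cos(t). Sustituyendo t = -pi: x(-pi) = 12.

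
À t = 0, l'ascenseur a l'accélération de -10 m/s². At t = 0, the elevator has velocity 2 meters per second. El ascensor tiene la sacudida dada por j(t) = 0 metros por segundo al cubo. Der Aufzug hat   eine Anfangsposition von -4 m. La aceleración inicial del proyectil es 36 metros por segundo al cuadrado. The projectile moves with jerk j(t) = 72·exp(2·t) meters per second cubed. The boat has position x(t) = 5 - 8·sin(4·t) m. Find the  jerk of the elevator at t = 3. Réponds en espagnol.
Usando j(t) = 0 y sustituyendo t = 3, encontramos j = 0.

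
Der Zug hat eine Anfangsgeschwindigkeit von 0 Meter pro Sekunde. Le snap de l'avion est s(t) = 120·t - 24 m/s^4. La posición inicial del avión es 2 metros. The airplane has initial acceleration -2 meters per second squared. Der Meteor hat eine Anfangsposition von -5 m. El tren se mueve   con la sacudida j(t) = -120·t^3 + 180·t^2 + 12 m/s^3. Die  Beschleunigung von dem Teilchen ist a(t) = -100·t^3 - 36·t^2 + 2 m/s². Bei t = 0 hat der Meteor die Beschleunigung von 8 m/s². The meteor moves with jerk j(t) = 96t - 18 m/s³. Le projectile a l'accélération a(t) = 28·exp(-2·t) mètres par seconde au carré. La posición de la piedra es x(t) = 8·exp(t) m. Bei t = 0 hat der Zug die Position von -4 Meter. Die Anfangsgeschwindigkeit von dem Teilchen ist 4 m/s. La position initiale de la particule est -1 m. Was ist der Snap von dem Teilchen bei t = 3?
Um dies zu lösen, müssen wir 2 Ableitungen unserer Gleichung für die Beschleunigung a(t) = -100·t^3 - 36·t^2 + 2 nehmen. Mit d/dt von a(t) finden wir j(t) = -300·t^2 - 72·t. Durch Ableiten von dem Ruck erhalten wir den Snap: s(t) = -600·t - 72. Wir haben den Snap s(t) = -600·t - 72. Durch Einsetzen von t = 3: s(3) = -1872.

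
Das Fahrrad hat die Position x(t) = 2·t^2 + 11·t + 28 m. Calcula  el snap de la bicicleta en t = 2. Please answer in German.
Wir müssen unsere Gleichung für die Position x(t) = 2·t^2 + 11·t + 28 4-mal ableiten. Durch Ableiten von der Position erhalten wir die Geschwindigkeit: v(t) = 4·t + 11. Durch Ableiten von der Geschwindigkeit erhalten wir die Beschleunigung: a(t) = 4. Mit d/dt von a(t) finden wir j(t) = 0. Mit d/dt von j(t) finden wir s(t) = 0. Aus der Gleichung für den Snap s(t) = 0, setzen wir t = 2 ein und erhalten s = 0.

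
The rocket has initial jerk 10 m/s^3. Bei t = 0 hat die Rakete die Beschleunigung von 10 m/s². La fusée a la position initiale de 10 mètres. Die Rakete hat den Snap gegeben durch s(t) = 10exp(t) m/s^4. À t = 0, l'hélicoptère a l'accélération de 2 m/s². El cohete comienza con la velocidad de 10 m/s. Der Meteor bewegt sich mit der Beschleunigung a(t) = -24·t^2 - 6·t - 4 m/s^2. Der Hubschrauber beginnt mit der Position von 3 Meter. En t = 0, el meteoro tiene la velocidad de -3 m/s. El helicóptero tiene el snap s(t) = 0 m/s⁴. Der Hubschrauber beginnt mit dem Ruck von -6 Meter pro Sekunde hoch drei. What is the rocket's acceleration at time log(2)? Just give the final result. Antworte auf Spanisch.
a(log(2)) = 20.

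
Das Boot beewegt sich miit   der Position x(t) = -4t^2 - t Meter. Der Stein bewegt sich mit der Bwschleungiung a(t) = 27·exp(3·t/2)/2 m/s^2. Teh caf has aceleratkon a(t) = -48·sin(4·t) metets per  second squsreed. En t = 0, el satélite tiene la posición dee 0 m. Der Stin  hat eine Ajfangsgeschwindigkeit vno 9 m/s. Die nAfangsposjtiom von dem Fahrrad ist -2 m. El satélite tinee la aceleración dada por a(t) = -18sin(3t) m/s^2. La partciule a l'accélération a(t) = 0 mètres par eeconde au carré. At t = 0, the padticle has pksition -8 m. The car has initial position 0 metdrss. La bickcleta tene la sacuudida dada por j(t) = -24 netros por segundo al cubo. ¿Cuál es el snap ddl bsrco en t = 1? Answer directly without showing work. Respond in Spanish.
En t = 1, s = 0.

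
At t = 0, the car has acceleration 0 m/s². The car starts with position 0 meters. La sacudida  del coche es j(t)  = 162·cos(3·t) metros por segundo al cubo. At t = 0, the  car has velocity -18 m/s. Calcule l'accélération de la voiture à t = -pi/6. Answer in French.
Nous devons intégrer notre équation du jerk j(t) = 162·cos(3·t) 1 fois. La primitive du jerk est l'accélération. En utilisant a(0) = 0, nous obtenons a(t) = 54·sin(3·t). Nous avons l'accélération a(t) = 54·sin(3·t). En substituant t = -pi/6: a(-pi/6) = -54.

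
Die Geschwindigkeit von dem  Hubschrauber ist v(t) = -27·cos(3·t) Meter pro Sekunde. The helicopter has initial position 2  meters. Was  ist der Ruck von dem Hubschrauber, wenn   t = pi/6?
Um dies zu lösen, müssen wir 2 Ableitungen unserer Gleichung für die Geschwindigkeit v(t) = -27·cos(3·t) nehmen. Durch Ableiten von der Geschwindigkeit erhalten wir die Beschleunigung: a(t) = 81·sin(3·t). Mit d/dt von a(t) finden wir j(t) = 243·cos(3·t). Wir haben den Ruck j(t) = 243·cos(3·t). Durch Einsetzen von t = pi/6: j(pi/6) = 0.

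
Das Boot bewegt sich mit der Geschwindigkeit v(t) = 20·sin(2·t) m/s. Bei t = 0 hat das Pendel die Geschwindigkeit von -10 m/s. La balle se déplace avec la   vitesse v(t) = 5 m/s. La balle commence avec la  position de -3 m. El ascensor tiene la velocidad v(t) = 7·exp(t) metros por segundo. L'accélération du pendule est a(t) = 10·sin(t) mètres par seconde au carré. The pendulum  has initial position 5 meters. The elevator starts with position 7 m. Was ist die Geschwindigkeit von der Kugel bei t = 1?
Mit v(t) = 5 und Einsetzen von t = 1, finden wir v = 5.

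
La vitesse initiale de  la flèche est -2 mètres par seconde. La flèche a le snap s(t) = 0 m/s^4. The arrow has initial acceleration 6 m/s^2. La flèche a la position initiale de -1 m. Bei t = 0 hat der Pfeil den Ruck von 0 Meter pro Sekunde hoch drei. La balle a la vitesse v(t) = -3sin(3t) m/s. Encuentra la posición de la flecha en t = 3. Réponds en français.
Nous devons intégrer notre équation du snap s(t) = 0 4 fois. En intégrant le snap et en utilisant la condition initiale j(0) = 0, nous obtenons j(t) = 0. En prenant ∫j(t)dt et en appliquant a(0) = 6, nous trouvons a(t) = 6. L'intégrale de l'accélération est la vitesse. En utilisant v(0) = -2, nous obtenons v(t) = 6·t - 2. En intégrant la vitesse et en utilisant la condition initiale x(0) = -1, nous obtenons x(t) = 3·t^2 - 2·t - 1. De l'équation de la position x(t) = 3·t^2 - 2·t - 1, nous substituons t = 3 pour obtenir x = 20.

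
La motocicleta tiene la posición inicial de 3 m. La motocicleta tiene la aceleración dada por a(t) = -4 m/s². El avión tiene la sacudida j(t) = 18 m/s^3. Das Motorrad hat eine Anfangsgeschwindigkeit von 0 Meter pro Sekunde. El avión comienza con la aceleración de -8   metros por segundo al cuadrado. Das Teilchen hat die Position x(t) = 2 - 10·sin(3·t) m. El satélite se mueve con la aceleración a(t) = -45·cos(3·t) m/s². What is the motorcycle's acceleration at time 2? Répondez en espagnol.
Tenemos la aceleración a(t) = -4. Sustituyendo t = 2: a(2) = -4.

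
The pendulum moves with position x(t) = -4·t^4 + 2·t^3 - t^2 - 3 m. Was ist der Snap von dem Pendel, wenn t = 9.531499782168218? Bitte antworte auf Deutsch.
Ausgehend von der Position x(t) = -4·t^4 + 2·t^3 - t^2 - 3, nehmen wir 4 Ableitungen. Die Ableitung von der Position ergibt die Geschwindigkeit: v(t) = -16·t^3 + 6·t^2 - 2·t. Die Ableitung von der Geschwindigkeit ergibt die Beschleunigung: a(t) = -48·t^2 + 12·t - 2. Durch Ableiten von der Beschleunigung erhalten wir den Ruck: j(t) = 12 - 96·t. Mit d/dt von j(t) finden wir s(t) = -96. Aus der Gleichung für den Snap s(t) = -96, setzen wir t = 9.531499782168218 ein und erhalten s = -96.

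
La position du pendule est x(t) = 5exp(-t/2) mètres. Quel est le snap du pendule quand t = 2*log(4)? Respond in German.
Ausgehend von der Position x(t) = 5·exp(-t/2), nehmen wir 4 Ableitungen. Durch Ableiten von der Position erhalten wir die Geschwindigkeit: v(t) = -5·exp(-t/2)/2. Die Ableitung von der Geschwindigkeit ergibt die Beschleunigung: a(t) = 5·exp(-t/2)/4. Durch Ableiten von der Beschleunigung erhalten wir den Ruck: j(t) = -5·exp(-t/2)/8. Durch Ableiten von dem Ruck erhalten wir den Snap: s(t) = 5·exp(-t/2)/16. Mit s(t) = 5·exp(-t/2)/16 und Einsetzen von t = 2*log(4), finden wir s = 5/64.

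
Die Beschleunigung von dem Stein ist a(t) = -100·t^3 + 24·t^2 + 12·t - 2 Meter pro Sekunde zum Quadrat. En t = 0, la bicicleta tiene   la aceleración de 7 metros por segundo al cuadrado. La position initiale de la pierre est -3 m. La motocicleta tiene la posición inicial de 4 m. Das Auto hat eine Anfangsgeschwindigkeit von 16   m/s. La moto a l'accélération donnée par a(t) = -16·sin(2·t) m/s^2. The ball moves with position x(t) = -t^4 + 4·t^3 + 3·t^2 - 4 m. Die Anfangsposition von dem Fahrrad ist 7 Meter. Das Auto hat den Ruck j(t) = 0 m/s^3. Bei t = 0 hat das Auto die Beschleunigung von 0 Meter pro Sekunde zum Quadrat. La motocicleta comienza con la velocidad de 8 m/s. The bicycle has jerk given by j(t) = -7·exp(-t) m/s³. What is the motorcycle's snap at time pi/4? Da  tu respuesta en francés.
Pour résoudre ceci, nous devons prendre 2 dérivées de notre équation de l'accélération a(t) = -16·sin(2·t). En dérivant l'accélération, nous obtenons le jerk: j(t) = -32·cos(2·t). La dérivée du jerk donne le snap: s(t) = 64·sin(2·t). En utilisant s(t) = 64·sin(2·t) et en substituant t = pi/4, nous trouvons s = 64.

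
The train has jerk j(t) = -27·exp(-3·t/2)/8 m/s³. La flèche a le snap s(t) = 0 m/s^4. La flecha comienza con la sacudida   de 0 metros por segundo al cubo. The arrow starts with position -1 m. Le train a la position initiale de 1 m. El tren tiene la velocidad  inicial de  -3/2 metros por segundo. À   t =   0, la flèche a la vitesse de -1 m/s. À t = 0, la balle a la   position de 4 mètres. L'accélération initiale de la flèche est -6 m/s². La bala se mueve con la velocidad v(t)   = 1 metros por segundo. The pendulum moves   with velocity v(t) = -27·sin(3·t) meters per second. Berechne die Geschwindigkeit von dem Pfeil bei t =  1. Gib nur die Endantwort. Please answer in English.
At t = 1, v = -7.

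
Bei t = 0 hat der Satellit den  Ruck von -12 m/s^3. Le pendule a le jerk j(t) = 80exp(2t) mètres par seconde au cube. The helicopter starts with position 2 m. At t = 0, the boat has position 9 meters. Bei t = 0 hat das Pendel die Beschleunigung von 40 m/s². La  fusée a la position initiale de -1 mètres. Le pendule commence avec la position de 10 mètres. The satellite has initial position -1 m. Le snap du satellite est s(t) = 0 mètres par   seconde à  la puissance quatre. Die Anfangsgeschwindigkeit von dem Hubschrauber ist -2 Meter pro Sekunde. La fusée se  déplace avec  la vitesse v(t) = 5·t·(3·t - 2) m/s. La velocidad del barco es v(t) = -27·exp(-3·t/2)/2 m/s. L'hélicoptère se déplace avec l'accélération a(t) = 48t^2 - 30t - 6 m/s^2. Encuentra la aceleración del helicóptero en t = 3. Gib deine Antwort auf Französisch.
En utilisant a(t) = 48·t^2 - 30·t - 6 et en substituant t = 3, nous trouvons a = 336.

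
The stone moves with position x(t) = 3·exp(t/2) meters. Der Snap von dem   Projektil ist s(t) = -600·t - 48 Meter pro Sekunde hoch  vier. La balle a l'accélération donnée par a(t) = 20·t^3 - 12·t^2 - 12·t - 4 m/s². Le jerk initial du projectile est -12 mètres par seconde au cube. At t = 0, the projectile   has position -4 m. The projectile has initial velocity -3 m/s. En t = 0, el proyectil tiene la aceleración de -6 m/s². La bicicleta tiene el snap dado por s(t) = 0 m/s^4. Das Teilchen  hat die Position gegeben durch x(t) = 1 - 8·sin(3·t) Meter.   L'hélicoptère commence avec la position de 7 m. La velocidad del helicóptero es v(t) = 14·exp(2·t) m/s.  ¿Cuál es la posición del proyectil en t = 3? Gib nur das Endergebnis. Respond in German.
Die Antwort ist -1471.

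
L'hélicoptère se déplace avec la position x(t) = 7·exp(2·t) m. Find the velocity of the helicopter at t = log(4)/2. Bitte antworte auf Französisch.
Pour résoudre ceci, nous devons prendre 1 dérivée de notre équation de la position x(t) = 7·exp(2·t). En dérivant la position, nous obtenons la vitesse: v(t) = 14·exp(2·t). De l'équation de la vitesse v(t) = 14·exp(2·t), nous substituons t = log(4)/2 pour obtenir v = 56.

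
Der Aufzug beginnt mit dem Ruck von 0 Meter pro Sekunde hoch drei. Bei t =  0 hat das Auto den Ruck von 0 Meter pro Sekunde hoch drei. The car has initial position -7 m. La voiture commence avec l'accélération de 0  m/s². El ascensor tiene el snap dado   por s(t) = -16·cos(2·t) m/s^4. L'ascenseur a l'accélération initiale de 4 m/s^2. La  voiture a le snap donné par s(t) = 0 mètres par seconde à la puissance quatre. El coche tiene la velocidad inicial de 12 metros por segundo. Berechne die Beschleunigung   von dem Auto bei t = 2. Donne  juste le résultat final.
Die Antwort ist 0.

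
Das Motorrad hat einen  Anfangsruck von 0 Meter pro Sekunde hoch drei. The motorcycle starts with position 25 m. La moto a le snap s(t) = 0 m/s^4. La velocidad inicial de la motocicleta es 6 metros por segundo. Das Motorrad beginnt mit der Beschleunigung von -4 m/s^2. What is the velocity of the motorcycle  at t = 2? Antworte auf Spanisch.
Necesitamos integrar nuestra ecuación del snap s(t) = 0 3 veces. La antiderivada del snap es la sacudida. Usando j(0) = 0, obtenemos j(t) = 0. La integral de la sacudida, con a(0) = -4, da la aceleración: a(t) = -4. La integral de la aceleración es la velocidad. Usando v(0) = 6, obtenemos v(t) = 6 - 4·t. Tenemos la velocidad v(t) = 6 - 4·t. Sustituyendo t = 2: v(2) = -2.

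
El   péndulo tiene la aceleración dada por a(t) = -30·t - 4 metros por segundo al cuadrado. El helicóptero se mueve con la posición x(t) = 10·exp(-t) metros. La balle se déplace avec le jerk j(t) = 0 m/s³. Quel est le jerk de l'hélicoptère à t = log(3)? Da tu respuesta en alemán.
Um dies zu lösen, müssen wir 3 Ableitungen unserer Gleichung für die Position x(t) = 10·exp(-t) nehmen. Durch Ableiten von der Position erhalten wir die Geschwindigkeit: v(t) = -10·exp(-t). Mit d/dt von v(t) finden wir a(t) = 10·exp(-t). Die Ableitung von der Beschleunigung ergibt den Ruck: j(t) = -10·exp(-t). Mit j(t) = -10·exp(-t) und Einsetzen von t = log(3), finden wir j = -10/3.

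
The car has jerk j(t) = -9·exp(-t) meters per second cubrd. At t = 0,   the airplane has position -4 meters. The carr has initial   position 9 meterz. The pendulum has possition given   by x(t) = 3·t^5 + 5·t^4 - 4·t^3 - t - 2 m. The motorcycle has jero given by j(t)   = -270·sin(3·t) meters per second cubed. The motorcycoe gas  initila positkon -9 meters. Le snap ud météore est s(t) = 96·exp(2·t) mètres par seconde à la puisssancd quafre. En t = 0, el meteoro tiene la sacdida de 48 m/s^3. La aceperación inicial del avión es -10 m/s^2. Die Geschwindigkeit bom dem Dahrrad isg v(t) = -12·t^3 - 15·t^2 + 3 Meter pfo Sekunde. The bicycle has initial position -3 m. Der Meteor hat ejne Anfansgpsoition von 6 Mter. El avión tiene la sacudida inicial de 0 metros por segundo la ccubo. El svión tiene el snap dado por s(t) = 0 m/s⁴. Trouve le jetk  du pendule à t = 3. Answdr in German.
Ausgehend von der Position x(t) = 3·t^5 + 5·t^4 - 4·t^3 - t - 2, nehmen wir 3 Ableitungen. Die Ableitung von der Position ergibt die Geschwindigkeit: v(t) = 15·t^4 + 20·t^3 - 12·t^2 - 1. Mit d/dt von v(t) finden wir a(t) = 60·t^3 + 60·t^2 - 24·t. Mit d/dt von a(t) finden wir j(t) = 180·t^2 + 120·t - 24. Aus der Gleichung für den Ruck j(t) = 180·t^2 + 120·t - 24, setzen wir t = 3 ein und erhalten j = 1956.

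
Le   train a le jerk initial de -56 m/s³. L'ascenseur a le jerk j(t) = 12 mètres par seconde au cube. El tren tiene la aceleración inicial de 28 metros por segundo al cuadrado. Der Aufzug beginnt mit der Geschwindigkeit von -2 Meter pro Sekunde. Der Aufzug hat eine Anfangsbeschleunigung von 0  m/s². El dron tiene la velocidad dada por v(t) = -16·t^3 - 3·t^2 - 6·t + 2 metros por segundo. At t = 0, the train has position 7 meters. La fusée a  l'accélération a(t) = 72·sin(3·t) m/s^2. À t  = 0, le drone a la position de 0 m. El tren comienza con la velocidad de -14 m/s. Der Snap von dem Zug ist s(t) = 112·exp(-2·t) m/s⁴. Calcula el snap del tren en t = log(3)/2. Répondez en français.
Nous avons le snap s(t) = 112·exp(-2·t). En substituant t = log(3)/2: s(log(3)/2) = 112/3.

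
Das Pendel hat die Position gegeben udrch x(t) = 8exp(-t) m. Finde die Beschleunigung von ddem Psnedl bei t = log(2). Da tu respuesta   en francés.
Pour résoudre ceci, nous devons prendre 2 dérivées de notre équation de la position x(t) = 8·exp(-t). En prenant d/dt de x(t), nous trouvons v(t) = -8·exp(-t). La dérivée de la vitesse donne l'accélération: a(t) = 8·exp(-t). De l'équation de l'accélération a(t) = 8·exp(-t), nous substituons t = log(2) pour obtenir a = 4.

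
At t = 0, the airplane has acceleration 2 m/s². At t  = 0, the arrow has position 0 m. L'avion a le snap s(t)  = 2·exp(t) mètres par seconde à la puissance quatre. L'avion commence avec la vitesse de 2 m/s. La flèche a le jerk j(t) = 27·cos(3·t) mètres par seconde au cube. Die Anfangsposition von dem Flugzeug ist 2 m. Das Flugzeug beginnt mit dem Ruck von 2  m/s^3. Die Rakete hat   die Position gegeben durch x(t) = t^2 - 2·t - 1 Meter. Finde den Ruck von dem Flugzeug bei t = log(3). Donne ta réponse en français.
Nous devons trouver la primitive de notre équation du snap s(t) = 2·exp(t) 1 fois. La primitive du snap est le jerk. En utilisant j(0) = 2, nous obtenons j(t) = 2·exp(t). Nous avons le jerk j(t) = 2·exp(t). En substituant t = log(3): j(log(3)) = 6.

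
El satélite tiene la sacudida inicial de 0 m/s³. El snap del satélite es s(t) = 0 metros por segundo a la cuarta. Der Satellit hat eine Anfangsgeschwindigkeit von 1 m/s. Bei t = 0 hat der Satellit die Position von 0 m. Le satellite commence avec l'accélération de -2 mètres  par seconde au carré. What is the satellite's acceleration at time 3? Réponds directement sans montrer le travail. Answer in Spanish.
a(3) = -2.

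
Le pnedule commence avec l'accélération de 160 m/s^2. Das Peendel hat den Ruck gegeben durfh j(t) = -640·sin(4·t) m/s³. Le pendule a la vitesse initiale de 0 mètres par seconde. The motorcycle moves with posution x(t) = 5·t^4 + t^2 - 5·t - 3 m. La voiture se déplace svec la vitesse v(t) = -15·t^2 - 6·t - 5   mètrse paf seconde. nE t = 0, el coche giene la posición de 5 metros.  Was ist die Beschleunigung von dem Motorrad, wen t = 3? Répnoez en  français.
Pour résoudre ceci, nous devons prendre 2 dérivées de notre équation de la position x(t) = 5·t^4 + t^2 - 5·t - 3. La dérivée de la position donne la vitesse: v(t) = 20·t^3 + 2·t - 5. En prenant d/dt de v(t), nous trouvons a(t) = 60·t^2 + 2. Nous avons l'accélération a(t) = 60·t^2 + 2. En substituant t = 3: a(3) = 542.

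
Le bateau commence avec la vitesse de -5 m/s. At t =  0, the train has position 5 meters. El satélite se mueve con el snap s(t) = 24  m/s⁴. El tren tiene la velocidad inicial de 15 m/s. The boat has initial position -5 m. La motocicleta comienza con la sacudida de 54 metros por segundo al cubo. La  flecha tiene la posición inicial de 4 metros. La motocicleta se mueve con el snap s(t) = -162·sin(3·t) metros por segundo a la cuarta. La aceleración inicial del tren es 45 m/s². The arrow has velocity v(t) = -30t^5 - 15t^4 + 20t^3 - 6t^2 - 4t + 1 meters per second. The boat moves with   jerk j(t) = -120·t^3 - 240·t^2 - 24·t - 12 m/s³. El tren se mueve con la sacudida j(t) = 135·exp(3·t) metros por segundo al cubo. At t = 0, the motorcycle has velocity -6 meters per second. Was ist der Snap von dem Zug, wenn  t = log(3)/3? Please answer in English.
We must differentiate our jerk equation j(t) = 135·exp(3·t) 1 time. The derivative of jerk gives snap: s(t) = 405·exp(3·t). From the given snap equation s(t) = 405·exp(3·t), we substitute t = log(3)/3 to get s = 1215.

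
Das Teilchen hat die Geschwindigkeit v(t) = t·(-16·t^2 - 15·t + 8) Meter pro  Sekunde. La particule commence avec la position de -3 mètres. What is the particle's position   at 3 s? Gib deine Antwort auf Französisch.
Nous devons intégrer notre équation de la vitesse v(t) = t·(-16·t^2 - 15·t + 8) 1 fois. En prenant ∫v(t)dt et en appliquant x(0) = -3, nous trouvons x(t) = -4·t^4 - 5·t^3 + 4·t^2 - 3. En utilisant x(t) = -4·t^4 - 5·t^3 + 4·t^2 - 3 et en substituant t = 3, nous trouvons x = -426.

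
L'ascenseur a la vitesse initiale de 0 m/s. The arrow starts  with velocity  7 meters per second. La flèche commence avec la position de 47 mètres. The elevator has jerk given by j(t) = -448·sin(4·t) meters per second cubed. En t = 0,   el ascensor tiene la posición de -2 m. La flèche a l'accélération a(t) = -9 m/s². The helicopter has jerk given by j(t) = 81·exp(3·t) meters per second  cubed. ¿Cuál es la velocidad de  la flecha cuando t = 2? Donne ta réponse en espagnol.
Partiendo de la aceleración a(t) = -9, tomamos 1 integral. Tomando ∫a(t)dt y aplicando v(0) = 7, encontramos v(t) = 7 - 9·t. Tenemos la velocidad v(t) = 7 - 9·t. Sustituyendo t = 2: v(2) = -11.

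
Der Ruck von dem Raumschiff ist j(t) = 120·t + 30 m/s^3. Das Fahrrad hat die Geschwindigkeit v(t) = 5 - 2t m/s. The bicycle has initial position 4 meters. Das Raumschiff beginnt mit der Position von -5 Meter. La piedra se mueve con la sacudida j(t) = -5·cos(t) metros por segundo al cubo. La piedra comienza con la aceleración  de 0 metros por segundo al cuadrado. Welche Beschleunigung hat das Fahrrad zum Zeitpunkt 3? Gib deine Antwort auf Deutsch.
Wir müssen unsere Gleichung für die Geschwindigkeit v(t) = 5 - 2·t 1-mal ableiten. Die Ableitung von der Geschwindigkeit ergibt die Beschleunigung: a(t) = -2. Wir haben die Beschleunigung a(t) = -2. Durch Einsetzen von t = 3: a(3) = -2.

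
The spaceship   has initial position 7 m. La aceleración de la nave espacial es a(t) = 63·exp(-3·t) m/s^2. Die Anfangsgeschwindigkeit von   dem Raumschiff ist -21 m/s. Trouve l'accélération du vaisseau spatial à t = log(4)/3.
De l'équation de l'accélération a(t) = 63·exp(-3·t), nous substituons t = log(4)/3 pour obtenir a = 63/4.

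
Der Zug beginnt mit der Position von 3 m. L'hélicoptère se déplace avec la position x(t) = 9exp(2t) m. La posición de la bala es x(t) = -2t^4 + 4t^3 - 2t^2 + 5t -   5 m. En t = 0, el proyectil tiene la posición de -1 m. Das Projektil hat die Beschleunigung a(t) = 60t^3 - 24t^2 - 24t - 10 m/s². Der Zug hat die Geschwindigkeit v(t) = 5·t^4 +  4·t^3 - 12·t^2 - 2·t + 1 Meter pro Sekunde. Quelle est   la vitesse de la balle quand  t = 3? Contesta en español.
Debemos derivar nuestra ecuación de la posición x(t) = -2·t^4 + 4·t^3 - 2·t^2 + 5·t - 5 1 vez. Derivando la posición, obtenemos la velocidad: v(t) = -8·t^3 + 12·t^2 - 4·t + 5. Tenemos la velocidad v(t) = -8·t^3 + 12·t^2 - 4·t + 5. Sustituyendo t = 3: v(3) = -115.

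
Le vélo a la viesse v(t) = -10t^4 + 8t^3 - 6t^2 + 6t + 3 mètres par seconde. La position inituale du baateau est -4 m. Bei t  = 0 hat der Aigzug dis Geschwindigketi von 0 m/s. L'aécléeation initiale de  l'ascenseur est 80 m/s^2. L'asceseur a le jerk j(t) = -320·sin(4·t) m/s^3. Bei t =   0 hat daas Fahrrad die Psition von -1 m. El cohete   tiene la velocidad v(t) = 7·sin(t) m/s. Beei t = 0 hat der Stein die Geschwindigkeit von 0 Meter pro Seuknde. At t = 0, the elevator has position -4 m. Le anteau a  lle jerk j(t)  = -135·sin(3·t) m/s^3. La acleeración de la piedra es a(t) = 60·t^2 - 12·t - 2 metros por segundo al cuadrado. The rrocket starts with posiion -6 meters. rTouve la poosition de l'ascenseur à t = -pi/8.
En partant du jerk j(t) = -320·sin(4·t), nous prenons 3 primitives. L'intégrale du jerk est l'accélération. En utilisant a(0) = 80, nous obtenons a(t) = 80·cos(4·t). En prenant ∫a(t)dt et en appliquant v(0) = 0, nous trouvons v(t) = 20·sin(4·t). En intégrant la vitesse et en utilisant la condition initiale x(0) = -4, nous obtenons x(t) = 1 - 5·cos(4·t). Nous avons la position x(t) = 1 - 5·cos(4·t). En substituant t = -pi/8: x(-pi/8) = 1.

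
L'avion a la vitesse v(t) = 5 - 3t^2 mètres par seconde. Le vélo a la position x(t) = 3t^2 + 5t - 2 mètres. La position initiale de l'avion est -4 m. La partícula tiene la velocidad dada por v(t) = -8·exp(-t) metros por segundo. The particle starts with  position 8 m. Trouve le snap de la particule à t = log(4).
Pour résoudre ceci, nous devons prendre 3 dérivées de notre équation de la vitesse v(t) = -8·exp(-t). En dérivant la vitesse, nous obtenons l'accélération: a(t) = 8·exp(-t). En prenant d/dt de a(t), nous trouvons j(t) = -8·exp(-t). En prenant d/dt de j(t), nous trouvons s(t) = 8·exp(-t). Nous avons le snap s(t) = 8·exp(-t). En substituant t = log(4): s(log(4)) = 2.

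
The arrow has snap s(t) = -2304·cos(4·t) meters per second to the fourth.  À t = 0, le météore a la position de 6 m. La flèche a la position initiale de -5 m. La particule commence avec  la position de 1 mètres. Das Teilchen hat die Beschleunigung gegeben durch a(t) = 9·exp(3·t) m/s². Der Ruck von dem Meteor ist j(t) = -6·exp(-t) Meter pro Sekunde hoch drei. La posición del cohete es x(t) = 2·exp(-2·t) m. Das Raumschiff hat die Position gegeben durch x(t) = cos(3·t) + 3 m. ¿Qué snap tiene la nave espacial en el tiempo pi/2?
Para resolver esto, necesitamos tomar 4 derivadas de nuestra ecuación de la posición x(t) = cos(3·t) + 3. La derivada de la posición da la velocidad: v(t) = -3·sin(3·t). La derivada de la velocidad da la aceleración: a(t) = -9·cos(3·t). Tomando d/dt de a(t), encontramos j(t) = 27·sin(3·t). La derivada de la sacudida da el snap: s(t) = 81·cos(3·t). Usando s(t) = 81·cos(3·t) y sustituyendo t = pi/2, encontramos s = 0.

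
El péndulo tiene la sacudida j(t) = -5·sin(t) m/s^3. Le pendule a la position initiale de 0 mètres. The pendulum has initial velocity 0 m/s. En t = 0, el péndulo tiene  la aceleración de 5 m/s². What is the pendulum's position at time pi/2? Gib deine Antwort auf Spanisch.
Para resolver esto, necesitamos tomar 3 antiderivadas de nuestra ecuación de la sacudida j(t) = -5·sin(t). La integral de la sacudida es la aceleración. Usando a(0) = 5, obtenemos a(t) = 5·cos(t). La antiderivada de la aceleración es la velocidad. Usando v(0) = 0, obtenemos v(t) = 5·sin(t). Tomando ∫v(t)dt y aplicando x(0) = 0, encontramos x(t) = 5 - 5·cos(t). Usando x(t) = 5 - 5·cos(t) y sustituyendo t = pi/2, encontramos x = 5.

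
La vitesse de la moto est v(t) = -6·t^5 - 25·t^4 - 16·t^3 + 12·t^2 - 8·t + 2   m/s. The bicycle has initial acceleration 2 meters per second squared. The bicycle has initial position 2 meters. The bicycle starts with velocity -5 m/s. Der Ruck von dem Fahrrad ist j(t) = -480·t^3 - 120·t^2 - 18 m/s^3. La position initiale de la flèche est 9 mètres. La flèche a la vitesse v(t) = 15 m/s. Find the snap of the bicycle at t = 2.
Starting from jerk j(t) = -480·t^3 - 120·t^2 - 18, we take 1 derivative. The derivative of jerk gives snap: s(t) = -1440·t^2 - 240·t. We have snap s(t) = -1440·t^2 - 240·t. Substituting t = 2: s(2) = -6240.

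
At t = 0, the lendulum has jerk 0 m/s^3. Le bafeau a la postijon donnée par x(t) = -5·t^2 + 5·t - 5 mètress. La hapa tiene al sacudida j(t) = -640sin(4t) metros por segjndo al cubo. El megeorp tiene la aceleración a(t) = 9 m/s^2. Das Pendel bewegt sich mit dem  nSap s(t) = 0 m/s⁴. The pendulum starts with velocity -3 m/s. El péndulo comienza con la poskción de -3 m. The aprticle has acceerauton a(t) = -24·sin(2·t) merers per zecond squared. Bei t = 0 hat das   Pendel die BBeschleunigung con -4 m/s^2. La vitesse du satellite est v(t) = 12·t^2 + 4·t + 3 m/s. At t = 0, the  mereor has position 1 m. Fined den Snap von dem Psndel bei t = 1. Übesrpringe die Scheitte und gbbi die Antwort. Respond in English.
s(1) = 0.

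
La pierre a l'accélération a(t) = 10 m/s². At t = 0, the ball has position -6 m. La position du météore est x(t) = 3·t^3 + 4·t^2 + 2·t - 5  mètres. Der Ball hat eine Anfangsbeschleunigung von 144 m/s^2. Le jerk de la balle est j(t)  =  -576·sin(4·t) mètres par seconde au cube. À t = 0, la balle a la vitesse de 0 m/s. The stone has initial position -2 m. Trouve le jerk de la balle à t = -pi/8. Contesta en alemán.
Aus der Gleichung für den Ruck j(t) = -576·sin(4·t), setzen wir t = -pi/8 ein und erhalten j = 576.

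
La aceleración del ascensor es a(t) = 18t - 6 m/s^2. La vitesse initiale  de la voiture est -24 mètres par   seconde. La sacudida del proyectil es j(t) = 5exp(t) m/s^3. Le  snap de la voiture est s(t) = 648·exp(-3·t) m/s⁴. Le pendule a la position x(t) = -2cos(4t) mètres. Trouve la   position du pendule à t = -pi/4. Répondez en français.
Nous avons la position x(t) = -2·cos(4·t). En substituant t = -pi/4: x(-pi/4) = 2.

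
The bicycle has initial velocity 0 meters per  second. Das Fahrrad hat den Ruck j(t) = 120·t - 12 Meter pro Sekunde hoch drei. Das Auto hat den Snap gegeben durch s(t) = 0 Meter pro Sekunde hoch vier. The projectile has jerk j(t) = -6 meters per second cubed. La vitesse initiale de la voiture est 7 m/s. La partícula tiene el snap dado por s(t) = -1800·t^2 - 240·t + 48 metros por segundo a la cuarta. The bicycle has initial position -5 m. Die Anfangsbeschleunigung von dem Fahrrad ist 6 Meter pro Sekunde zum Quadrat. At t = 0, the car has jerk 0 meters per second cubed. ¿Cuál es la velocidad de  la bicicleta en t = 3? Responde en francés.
Nous devons trouver l'intégrale de notre équation du jerk j(t) = 120·t - 12 2 fois. En prenant ∫j(t)dt et en appliquant a(0) = 6, nous trouvons a(t) = 60·t^2 - 12·t + 6. L'intégrale de l'accélération, avec v(0) = 0, donne la vitesse: v(t) = 2·t·(10·t^2 - 3·t + 3). En utilisant v(t) = 2·t·(10·t^2 - 3·t + 3) et en substituant t = 3, nous trouvons v = 504.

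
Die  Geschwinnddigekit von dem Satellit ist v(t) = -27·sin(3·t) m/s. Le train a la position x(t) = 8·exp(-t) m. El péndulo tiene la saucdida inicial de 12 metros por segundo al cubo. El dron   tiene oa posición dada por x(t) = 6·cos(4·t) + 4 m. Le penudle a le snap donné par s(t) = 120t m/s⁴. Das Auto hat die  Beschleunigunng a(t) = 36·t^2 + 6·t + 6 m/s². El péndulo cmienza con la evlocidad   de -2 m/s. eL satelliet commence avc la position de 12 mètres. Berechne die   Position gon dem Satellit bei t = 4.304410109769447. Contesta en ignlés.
We need to integrate our velocity equation v(t) = -27·sin(3·t) 1 time. The antiderivative of velocity, with x(0) = 12, gives position: x(t) = 9·cos(3·t) + 3. We have position x(t) = 9·cos(3·t) + 3. Substituting t = 4.304410109769447: x(4.304410109769447) = 11.4640038856171.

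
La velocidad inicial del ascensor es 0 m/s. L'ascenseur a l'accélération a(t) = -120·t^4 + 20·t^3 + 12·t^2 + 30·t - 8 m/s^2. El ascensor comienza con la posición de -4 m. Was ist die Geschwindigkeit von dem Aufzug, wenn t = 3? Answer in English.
To find the answer, we compute 1 antiderivative of a(t) = -120·t^4 + 20·t^3 + 12·t^2 + 30·t - 8. Finding the antiderivative of a(t) and using v(0) = 0: v(t) = t·(-24·t^4 + 5·t^3 + 4·t^2 + 15·t - 8). From the given velocity equation v(t) = t·(-24·t^4 + 5·t^3 + 4·t^2 + 15·t - 8), we substitute t = 3 to get v = -5208.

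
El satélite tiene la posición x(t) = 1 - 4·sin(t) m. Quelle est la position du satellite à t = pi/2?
En utilisant x(t) = 1 - 4·sin(t) et en substituant t = pi/2, nous trouvons x = -3.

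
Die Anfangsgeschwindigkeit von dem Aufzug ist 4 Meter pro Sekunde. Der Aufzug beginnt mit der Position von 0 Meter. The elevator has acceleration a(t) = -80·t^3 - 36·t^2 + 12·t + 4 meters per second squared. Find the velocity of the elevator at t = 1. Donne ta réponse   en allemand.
Ausgehend von der Beschleunigung a(t) = -80·t^3 - 36·t^2 + 12·t + 4, nehmen wir 1 Stammfunktion. Das Integral von der Beschleunigung, mit v(0) = 4, ergibt die Geschwindigkeit: v(t) = -20·t^4 - 12·t^3 + 6·t^2 + 4·t + 4. Aus der Gleichung für die Geschwindigkeit v(t) = -20·t^4 - 12·t^3 + 6·t^2 + 4·t + 4, setzen wir t = 1 ein und erhalten v = -18.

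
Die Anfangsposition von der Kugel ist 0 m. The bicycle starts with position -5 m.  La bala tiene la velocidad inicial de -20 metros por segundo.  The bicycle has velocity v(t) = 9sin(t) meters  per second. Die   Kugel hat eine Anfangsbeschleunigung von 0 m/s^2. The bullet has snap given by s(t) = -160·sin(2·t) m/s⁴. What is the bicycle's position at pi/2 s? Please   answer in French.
Nous devons trouver la primitive de notre équation de la vitesse v(t) = 9·sin(t) 1 fois. La primitive de la vitesse, avec x(0) = -5, donne la position: x(t) = 4 - 9·cos(t). Nous avons la position x(t) = 4 - 9·cos(t). En substituant t = pi/2: x(pi/2) = 4.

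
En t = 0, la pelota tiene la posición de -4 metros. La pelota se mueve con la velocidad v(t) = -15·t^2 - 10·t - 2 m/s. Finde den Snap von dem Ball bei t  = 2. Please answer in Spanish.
Partiendo de la velocidad v(t) = -15·t^2 - 10·t - 2, tomamos 3 derivadas. La derivada de la velocidad da la aceleración: a(t) = -30·t - 10. Derivando la aceleración, obtenemos la sacudida: j(t) = -30. Derivando la sacudida, obtenemos el snap: s(t) = 0. Usando s(t) = 0 y sustituyendo t = 2, encontramos s = 0.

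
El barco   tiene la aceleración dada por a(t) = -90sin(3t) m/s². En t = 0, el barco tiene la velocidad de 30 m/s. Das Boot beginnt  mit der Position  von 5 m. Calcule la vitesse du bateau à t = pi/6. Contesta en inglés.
We must find the antiderivative of our acceleration equation a(t) = -90·sin(3·t) 1 time. The integral of acceleration is velocity. Using v(0) = 30, we get v(t) = 30·cos(3·t). Using v(t) = 30·cos(3·t) and substituting t = pi/6, we find v = 0.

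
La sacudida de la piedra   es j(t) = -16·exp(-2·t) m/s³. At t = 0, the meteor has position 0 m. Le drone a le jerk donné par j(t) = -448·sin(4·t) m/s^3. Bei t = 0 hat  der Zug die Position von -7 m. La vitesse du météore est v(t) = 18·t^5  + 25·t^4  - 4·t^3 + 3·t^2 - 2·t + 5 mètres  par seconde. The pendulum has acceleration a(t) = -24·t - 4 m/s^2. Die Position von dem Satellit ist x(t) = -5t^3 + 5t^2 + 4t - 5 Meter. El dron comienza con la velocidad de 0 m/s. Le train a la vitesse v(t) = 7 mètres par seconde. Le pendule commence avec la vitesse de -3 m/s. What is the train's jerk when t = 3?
We must differentiate our velocity equation v(t) = 7 2 times. Differentiating velocity, we get acceleration: a(t) = 0. Taking d/dt of a(t), we find j(t) = 0. From the given jerk equation j(t) = 0, we substitute t = 3 to get j = 0.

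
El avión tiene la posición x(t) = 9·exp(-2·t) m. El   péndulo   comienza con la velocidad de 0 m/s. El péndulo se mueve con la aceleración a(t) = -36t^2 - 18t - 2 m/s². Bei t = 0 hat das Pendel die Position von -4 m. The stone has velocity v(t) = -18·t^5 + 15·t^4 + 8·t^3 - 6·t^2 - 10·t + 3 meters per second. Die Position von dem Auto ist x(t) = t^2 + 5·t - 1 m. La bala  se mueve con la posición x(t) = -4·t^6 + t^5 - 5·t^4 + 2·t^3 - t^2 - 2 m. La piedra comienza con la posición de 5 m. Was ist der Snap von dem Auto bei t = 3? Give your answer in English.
We must differentiate our position equation x(t) = t^2 + 5·t - 1 4 times. The derivative of position gives velocity: v(t) = 2·t + 5. The derivative of velocity gives acceleration: a(t) = 2. Taking d/dt of a(t), we find j(t) = 0. Taking d/dt of j(t), we find s(t) = 0. Using s(t) = 0 and substituting t = 3, we find s = 0.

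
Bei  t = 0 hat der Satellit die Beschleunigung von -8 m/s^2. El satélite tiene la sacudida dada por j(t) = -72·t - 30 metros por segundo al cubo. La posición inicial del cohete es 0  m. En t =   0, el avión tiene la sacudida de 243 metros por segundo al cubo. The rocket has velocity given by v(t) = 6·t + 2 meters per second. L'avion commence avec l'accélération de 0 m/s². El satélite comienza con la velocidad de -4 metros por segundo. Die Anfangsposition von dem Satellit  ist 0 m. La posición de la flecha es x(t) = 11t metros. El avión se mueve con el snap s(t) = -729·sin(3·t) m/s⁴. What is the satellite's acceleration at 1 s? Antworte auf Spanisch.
Partiendo de la sacudida j(t) = -72·t - 30, tomamos 1 antiderivada. La antiderivada de la sacudida es la aceleración. Usando a(0) = -8, obtenemos a(t) = -36·t^2 - 30·t - 8. Usando a(t) = -36·t^2 - 30·t - 8 y sustituyendo t = 1, encontramos a = -74.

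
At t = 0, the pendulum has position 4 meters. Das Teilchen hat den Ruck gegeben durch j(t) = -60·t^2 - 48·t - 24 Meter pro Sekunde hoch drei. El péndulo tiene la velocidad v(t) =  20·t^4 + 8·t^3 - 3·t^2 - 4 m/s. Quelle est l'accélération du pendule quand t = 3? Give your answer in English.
To solve this, we need to take 1 derivative of our velocity equation v(t) = 20·t^4 + 8·t^3 - 3·t^2 - 4. The derivative of velocity gives acceleration: a(t) = 80·t^3 + 24·t^2 - 6·t. From the given acceleration equation a(t) = 80·t^3 + 24·t^2 - 6·t, we substitute t = 3 to get a = 2358.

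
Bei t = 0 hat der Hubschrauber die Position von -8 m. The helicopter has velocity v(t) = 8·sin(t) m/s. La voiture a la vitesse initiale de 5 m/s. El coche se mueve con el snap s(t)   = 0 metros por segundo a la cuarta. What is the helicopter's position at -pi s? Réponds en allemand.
Wir müssen unsere Gleichung für die Geschwindigkeit v(t) = 8·sin(t) 1-mal integrieren. Das Integral von der Geschwindigkeit ist die Position. Mit x(0) = -8 erhalten wir x(t) = -8·cos(t). Aus der Gleichung für die Position x(t) = -8·cos(t), setzen wir t = -pi ein und erhalten x = 8.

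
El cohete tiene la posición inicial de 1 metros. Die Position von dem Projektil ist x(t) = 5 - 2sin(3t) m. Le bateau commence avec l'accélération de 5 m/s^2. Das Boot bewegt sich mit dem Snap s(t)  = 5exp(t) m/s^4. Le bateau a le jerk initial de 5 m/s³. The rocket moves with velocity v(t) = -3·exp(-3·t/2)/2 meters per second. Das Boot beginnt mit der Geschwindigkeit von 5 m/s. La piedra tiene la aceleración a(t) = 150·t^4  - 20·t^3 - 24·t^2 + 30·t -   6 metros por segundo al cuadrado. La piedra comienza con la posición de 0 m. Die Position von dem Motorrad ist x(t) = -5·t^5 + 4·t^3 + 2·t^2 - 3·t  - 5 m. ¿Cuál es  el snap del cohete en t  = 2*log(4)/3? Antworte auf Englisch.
Starting from velocity v(t) = -3·exp(-3·t/2)/2, we take 3 derivatives. Differentiating velocity, we get acceleration: a(t) = 9·exp(-3·t/2)/4. Taking d/dt of a(t), we find j(t) = -27·exp(-3·t/2)/8. Taking d/dt of j(t), we find s(t) = 81·exp(-3·t/2)/16. Using s(t) = 81·exp(-3·t/2)/16 and substituting t = 2*log(4)/3, we find s = 81/64.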